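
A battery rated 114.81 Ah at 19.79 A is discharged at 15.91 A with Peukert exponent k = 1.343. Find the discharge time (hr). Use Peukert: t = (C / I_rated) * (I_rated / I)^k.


t_rated = C / I_rated = 114.81 / 19.79 = 5.8014 hr
(I_rated/I)^k = (1.2439)^1.343 = 1.3406
t = t_rated * (I_rated/I)^k = 5.8014 * 1.3406 = 7.777 hr

7.777 hr


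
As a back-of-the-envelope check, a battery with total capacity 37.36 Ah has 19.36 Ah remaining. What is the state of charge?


SOC% = 19.36 / 37.36 * 100 = 51.82%

51.82%


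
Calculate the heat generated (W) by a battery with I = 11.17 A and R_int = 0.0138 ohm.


Q = I^2 * R = 11.17^2 * 0.0138 = 1.722 W

1.722 W


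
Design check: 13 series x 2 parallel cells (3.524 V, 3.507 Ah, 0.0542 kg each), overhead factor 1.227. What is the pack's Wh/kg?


Step 1: V_pack = 13 * 3.524 = 45.812 V
Step 2: C_pack = 2 * 3.507 = 7.014 Ah
Step 3: E_pack = V_pack * C_pack = 45.812 * 7.014 = 321.33 Wh
Step 4: m_pack = 13 * 2 * 0.0542 * 1.227 = 1.7291 kg
Step 5: ED = E_pack / m_pack = 321.33 / 1.7291 = 185.8 Wh/kg

185.8 Wh/kg


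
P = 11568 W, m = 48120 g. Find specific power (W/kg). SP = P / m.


Convert: m = 48120 g = 48.12 kg
SP = P / m = 11568 / 48.12 = 240.4 W/kg

240.4 W/kg


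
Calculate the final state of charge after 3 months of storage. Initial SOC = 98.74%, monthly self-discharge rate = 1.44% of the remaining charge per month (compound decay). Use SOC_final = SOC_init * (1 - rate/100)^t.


Monthly retention factor = 1 - 1.44/100 = 0.9856
Over 3 months: factor^3 = 0.95742
SOC_final = 98.74 * 0.95742 = 94.54%

94.54%


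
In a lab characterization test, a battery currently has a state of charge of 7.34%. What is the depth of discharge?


Complement of SOC: DOD = 100% - 7.34% = 92.66%

92.66%


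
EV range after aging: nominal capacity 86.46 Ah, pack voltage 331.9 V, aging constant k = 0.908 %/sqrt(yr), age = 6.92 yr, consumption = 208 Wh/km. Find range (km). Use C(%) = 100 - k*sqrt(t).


Step 1: capacity retention = 100 - 0.908 * sqrt(6.92) = 100 - 0.908 * 2.6306 = 97.611%
Step 2: C_now = 86.46 * 97.611/100 = 84.394 Ah
Step 3: E_pack = V * C_now = 331.9 * 84.394 = 28010 Wh
Step 4: range = E_pack / consumption = 28010 / 208 = 134.7 km

134.7 km


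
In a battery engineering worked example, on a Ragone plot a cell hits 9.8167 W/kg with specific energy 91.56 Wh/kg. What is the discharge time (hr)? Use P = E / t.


t = E / P = 91.56 / 9.8167 = 9.327 hr

9.327 hr


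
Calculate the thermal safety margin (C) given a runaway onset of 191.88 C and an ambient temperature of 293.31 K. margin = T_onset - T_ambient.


Convert: T_ambient = 293.31 K = 20.16 C
margin = 191.88 - 20.16 = 171.72 C

171.72 C


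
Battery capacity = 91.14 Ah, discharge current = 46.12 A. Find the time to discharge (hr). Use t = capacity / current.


Runtime = 91.14 Ah / 46.12 A = 1.976 hr

1.976 hr


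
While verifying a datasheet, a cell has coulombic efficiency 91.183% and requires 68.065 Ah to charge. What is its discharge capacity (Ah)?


Q_dis = eta/100 * Q_chg = 91.183/100 * 68.065 = 62.06 Ah

62.06 Ah


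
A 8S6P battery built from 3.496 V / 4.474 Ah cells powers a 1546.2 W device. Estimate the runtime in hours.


Step 1: E_pack = Ns * V_cell * Np * C_cell = 8 * 3.496 * 6 * 4.474 = 750.77 Wh
Step 2: t = E_pack / P = 750.77 / 1546.2 = 0.4856 hr

0.4856 hr


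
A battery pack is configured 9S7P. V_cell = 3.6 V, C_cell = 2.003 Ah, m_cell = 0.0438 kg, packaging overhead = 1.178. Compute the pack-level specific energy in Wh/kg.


Step 1: V_pack = 9 * 3.6 = 32.4 V
Step 2: C_pack = 7 * 2.003 = 14.021 Ah
Step 3: E_pack = V_pack * C_pack = 32.4 * 14.021 = 454.28 Wh
Step 4: m_pack = 9 * 7 * 0.0438 * 1.178 = 3.2506 kg
Step 5: ED = E_pack / m_pack = 454.28 / 3.2506 = 139.8 Wh/kg

139.8 Wh/kg


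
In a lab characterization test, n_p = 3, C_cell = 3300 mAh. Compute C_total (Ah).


Convert: C_cell = 3300 mAh = 3.3 Ah
C_total = 3 * 3.3 = 9.9 Ah

9.9 Ah


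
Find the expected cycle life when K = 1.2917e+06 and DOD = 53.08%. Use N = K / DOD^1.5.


DOD^1.5 = 386.72
N = K / DOD^1.5 = 1.2917e+06 / 386.72 = 3340

3340 cycles


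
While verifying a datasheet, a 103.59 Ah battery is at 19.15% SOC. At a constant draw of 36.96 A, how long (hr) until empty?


Step 1: remaining = SOC/100 * C_total = 19.15/100 * 103.59 = 19.837 Ah
Step 2: t = remaining / I = 19.837 / 36.96 = 0.5367 hr

0.5367 hr


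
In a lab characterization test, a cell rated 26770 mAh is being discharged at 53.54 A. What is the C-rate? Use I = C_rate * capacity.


Convert: capacity = 26770 mAh = 26.77 Ah
Rearranging: C_rate = 53.54 / 26.77 = 2C

2C


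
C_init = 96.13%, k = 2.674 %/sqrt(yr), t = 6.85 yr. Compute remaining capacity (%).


sqrt(t) = sqrt(6.85) = 2.6173
C_final = 96.13 - 2.674 * 2.6173 = 89.13%

89.13%


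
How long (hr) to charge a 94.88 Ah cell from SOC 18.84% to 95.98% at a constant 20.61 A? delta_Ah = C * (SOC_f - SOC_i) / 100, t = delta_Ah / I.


Step 1: dSOC = 95.98% - 18.84% = 77.14%
Step 2: delta_Ah = 94.88 * 77.14 / 100 = 73.19 Ah
Step 3: t = 73.19 / 20.61 = 3.551 hr

3.551 hr


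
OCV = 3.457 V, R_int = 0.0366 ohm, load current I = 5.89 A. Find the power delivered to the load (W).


Step 1: V_terminal = OCV - I*R = 3.457 - 5.89 * 0.0366 = 3.2414 V
Step 2: P_out = V_terminal * I = 3.2414 * 5.89 = 19.09 W

19.09 W


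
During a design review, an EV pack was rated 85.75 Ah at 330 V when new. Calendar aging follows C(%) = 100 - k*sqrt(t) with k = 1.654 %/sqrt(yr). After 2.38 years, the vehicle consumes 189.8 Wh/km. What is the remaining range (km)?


Step 1: capacity retention = 100 - 1.654 * sqrt(2.38) = 100 - 1.654 * 1.5427 = 97.448%
Step 2: C_now = 85.75 * 97.448/100 = 83.562 Ah
Step 3: E_pack = V * C_now = 330 * 83.562 = 27575 Wh
Step 4: range = E_pack / consumption = 27575 / 189.8 = 145.3 km

145.3 km


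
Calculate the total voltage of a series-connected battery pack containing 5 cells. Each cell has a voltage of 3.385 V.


Series voltages add: 5 * 3.385 V = 16.925 V

16.925 V


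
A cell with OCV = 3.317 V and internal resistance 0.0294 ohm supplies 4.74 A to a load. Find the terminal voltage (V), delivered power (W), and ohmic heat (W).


Step 1: V_terminal = OCV - I*R = 3.317 - 4.74 * 0.0294 = 3.1776 V
Step 2: P_out = V_terminal * I = 3.1776 * 4.74 = 15.06 W
Step 3: Q = I^2 * R = 4.74^2 * 0.0294 = 0.6605 W

V=3.1776 V, P=15.06 W, Q=0.6605 W


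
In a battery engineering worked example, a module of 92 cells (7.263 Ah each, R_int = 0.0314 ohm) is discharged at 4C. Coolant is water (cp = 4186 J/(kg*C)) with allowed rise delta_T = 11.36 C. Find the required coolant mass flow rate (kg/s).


Step 1: I = 4 * 7.263 = 29.052 A
Step 2: Q_cell = I^2 * R = 29.052^2 * 0.0314 = 26.502 W
Step 3: Q_total = 92 * 26.502 = 2438.2 W
Step 4: m_dot = Q_total / (cp * dT) = 2438.2 / (4186 * 11.36) = 0.05127 kg/s

0.05127 kg/s


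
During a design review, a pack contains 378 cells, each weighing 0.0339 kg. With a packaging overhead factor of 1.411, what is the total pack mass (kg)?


Cell mass sum = 378 * 0.0339 = 12.814 kg
With overhead 1.411: m_pack = 12.814 * 1.411 = 18.08 kg

18.08 kg


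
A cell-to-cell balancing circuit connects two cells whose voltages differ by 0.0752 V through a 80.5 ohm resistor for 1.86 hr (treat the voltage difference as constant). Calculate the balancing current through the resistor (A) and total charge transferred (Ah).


I_bal = dV / R = 0.0752 / 80.5 = 9.3416e-04 A
Q = I_bal * t = 9.3416e-04 * 1.86 = 0.001738 Ah

I=9.3416e-04 A, Q=0.001738 Ah


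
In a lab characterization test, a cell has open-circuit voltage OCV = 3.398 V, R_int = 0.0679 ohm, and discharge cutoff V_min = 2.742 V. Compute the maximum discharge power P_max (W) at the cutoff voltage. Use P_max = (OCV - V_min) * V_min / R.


dV = OCV - V_min = 0.656 V (so I_max = dV / R)
P_max = dV * V_min / R = 0.656 * 2.742 / 0.0679 = 26.49 W

26.49 W


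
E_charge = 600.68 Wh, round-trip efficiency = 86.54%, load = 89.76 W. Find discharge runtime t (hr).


Step 1: E_discharge = eta/100 * E_charge = 86.54/100 * 600.68 = 519.83 Wh
Step 2: t = E_discharge / P = 519.83 / 89.76 = 5.791 hr

5.791 hr


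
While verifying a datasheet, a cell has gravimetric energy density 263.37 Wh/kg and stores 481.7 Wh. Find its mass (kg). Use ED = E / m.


m = E / ED = 481.7 / 263.37 = 1.829 kg

1.829 kg


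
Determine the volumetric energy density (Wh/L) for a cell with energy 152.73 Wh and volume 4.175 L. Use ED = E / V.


Volumetric ED = 152.73 Wh / 4.175 L = 36.58 Wh/L

36.58 Wh/L


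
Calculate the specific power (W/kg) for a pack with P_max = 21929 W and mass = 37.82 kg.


SP = P / m = 21929 / 37.82 = 579.8 W/kg

579.8 W/kg


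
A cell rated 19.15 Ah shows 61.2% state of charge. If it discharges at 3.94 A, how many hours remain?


Step 1: remaining = SOC/100 * C_total = 61.2/100 * 19.15 = 11.72 Ah
Step 2: t = remaining / I = 11.72 / 3.94 = 2.975 hr

2.975 hr


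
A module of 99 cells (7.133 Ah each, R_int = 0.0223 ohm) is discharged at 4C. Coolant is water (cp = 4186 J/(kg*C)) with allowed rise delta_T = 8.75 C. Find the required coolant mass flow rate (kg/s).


Step 1: I = 4 * 7.133 = 28.532 A
Step 2: Q_cell = I^2 * R = 28.532^2 * 0.0223 = 18.154 W
Step 3: Q_total = 99 * 18.154 = 1797.2 W
Step 4: m_dot = Q_total / (cp * dT) = 1797.2 / (4186 * 8.75) = 0.04907 kg/s

0.04907 kg/s


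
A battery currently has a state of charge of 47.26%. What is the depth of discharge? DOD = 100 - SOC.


Complement of SOC: DOD = 100% - 47.26% = 52.74%

52.74%


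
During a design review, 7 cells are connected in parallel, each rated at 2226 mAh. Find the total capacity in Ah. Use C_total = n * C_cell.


Convert: C_cell = 2226 mAh = 2.226 Ah
C_total = 7 * 2.226 = 15.582 Ah

15.582 Ah


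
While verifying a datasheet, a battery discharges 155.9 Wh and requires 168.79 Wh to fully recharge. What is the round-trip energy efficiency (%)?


eta_e = E_dis / E_chg * 100 = 155.9 / 168.79 * 100 = 92.36%

92.36%


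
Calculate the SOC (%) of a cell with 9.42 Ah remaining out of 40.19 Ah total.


SOC = (remaining / total) * 100 = (9.42 / 40.19) * 100 = 23.44%

23.44%


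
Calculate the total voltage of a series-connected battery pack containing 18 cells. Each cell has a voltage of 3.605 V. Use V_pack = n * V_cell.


Series voltages add: 18 * 3.605 V = 64.89 V

64.89 V


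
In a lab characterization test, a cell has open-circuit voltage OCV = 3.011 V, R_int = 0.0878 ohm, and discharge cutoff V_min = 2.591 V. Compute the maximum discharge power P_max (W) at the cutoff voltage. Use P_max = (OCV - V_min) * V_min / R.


P_max = (OCV - V_min) * V_min / R = (3.011 - 2.591) * 2.591 / 0.0878 = 0.42 * 2.591 / 0.0878 = 12.39 W

12.39 W


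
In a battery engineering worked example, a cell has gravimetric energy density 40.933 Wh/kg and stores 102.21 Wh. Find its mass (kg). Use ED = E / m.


m = E / ED = 102.21 / 40.933 = 2.497 kg

2.497 kg


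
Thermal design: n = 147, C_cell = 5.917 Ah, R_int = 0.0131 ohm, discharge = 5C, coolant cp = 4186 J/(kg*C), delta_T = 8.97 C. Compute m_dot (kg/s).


Step 1: I = 5 * 5.917 = 29.585 A
Step 2: Q_cell = I^2 * R = 29.585^2 * 0.0131 = 11.466 W
Step 3: Q_total = 147 * 11.466 = 1685.5 W
Step 4: m_dot = Q_total / (cp * dT) = 1685.5 / (4186 * 8.97) = 0.04489 kg/s

0.04489 kg/s


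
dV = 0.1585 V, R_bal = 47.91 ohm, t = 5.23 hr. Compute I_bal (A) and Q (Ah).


I_bal = dV / R = 0.1585 / 47.91 = 0.0033083 A
Q = I_bal * t = 0.0033083 * 5.23 = 0.01730 Ah

I=0.0033083 A, Q=0.01730 Ah


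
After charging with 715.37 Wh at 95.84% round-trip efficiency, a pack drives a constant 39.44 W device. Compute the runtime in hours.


Step 1: E_discharge = eta/100 * E_charge = 95.84/100 * 715.37 = 685.61 Wh
Step 2: t = E_discharge / P = 685.61 / 39.44 = 17.38 hr

17.38 hr


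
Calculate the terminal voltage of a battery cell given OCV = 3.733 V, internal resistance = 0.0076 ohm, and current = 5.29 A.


V = OCV - I*R = 3.733 - 5.29 * 0.0076 = 3.693 V

3.693 V


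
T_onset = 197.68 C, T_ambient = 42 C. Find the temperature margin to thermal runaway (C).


margin = T_onset - T_ambient = 197.68 - 42 = 155.68 C

155.68 C


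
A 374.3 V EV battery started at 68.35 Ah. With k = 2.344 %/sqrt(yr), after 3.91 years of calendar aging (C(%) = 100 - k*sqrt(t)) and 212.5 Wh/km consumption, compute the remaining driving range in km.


Step 1: capacity retention = 100 - 2.344 * sqrt(3.91) = 100 - 2.344 * 1.9774 = 95.365%
Step 2: C_now = 68.35 * 95.365/100 = 65.182 Ah
Step 3: E_pack = V * C_now = 374.3 * 65.182 = 24398 Wh
Step 4: range = E_pack / consumption = 24398 / 212.5 = 114.8 km

114.8 km


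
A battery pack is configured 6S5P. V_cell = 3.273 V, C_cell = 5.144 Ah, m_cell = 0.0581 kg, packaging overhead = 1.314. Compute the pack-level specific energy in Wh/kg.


Step 1: V_pack = 6 * 3.273 = 19.638 V
Step 2: C_pack = 5 * 5.144 = 25.72 Ah
Step 3: E_pack = V_pack * C_pack = 19.638 * 25.72 = 505.09 Wh
Step 4: m_pack = 6 * 5 * 0.0581 * 1.314 = 2.2903 kg
Step 5: ED = E_pack / m_pack = 505.09 / 2.2903 = 220.5 Wh/kg

220.5 Wh/kg


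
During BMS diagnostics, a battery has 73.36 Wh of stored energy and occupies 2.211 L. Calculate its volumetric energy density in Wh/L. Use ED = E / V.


Volumetric ED = 73.36 Wh / 2.211 L = 33.18 Wh/L

33.18 Wh/L


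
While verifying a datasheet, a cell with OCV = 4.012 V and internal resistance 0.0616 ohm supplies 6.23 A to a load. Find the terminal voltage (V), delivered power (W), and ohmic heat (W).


Step 1: V_terminal = OCV - I*R = 4.012 - 6.23 * 0.0616 = 3.6282 V
Step 2: P_out = V_terminal * I = 3.6282 * 6.23 = 22.60 W
Step 3: Q = I^2 * R = 6.23^2 * 0.0616 = 2.391 W

V=3.6282 V, P=22.60 W, Q=2.391 W


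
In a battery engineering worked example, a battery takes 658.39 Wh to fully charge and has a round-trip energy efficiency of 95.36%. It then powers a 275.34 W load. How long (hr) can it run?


Step 1: E_discharge = eta/100 * E_charge = 95.36/100 * 658.39 = 627.84 Wh
Step 2: t = E_discharge / P = 627.84 / 275.34 = 2.280 hr

2.280 hr


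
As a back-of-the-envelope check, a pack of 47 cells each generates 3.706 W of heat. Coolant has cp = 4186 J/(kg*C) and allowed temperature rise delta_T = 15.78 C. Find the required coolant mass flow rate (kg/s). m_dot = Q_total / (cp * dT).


Step 1: Total heat Q = 47 * 3.706 W = 174.18 W
Step 2: denom = cp * dT = 4186 * 15.78 = 66055
Step 3: m_dot = 174.18 / 66055 = 0.002637 kg/s

0.002637 kg/s


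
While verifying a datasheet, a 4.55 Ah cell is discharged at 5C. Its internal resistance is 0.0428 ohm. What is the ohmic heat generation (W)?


Step 1: I = C_rate * capacity = 5 * 4.55 = 22.75 A
Step 2: Q = I^2 * R = 22.75^2 * 0.0428 = 517.56 * 0.0428 = 22.15 W

22.15 W


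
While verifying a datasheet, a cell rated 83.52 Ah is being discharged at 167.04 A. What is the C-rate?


Rearranging: C_rate = 167.04 / 83.52 = 2C

2C


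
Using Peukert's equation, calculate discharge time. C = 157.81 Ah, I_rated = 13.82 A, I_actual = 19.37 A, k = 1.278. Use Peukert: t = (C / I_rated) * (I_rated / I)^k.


t_rated = C / I_rated = 157.81 / 13.82 = 11.419 hr
(I_rated/I)^k = (0.71347)^1.278 = 0.64955
t = t_rated * (I_rated/I)^k = 11.419 * 0.64955 = 7.417 hr

7.417 hr


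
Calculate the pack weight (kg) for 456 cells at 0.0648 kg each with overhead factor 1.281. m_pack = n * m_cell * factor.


Cell mass sum = 456 * 0.0648 = 29.549 kg
With overhead 1.281: m_pack = 29.549 * 1.281 = 37.85 kg

37.85 kg


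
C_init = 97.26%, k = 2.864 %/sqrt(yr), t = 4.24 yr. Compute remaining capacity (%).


Step 1: sqrt(4.24 yr) = 2.0591
Step 2: drop = 2.864 * 2.0591 = 5.8973
Step 3: C_final = 97.26 - 5.8973 = 91.36%

91.36%


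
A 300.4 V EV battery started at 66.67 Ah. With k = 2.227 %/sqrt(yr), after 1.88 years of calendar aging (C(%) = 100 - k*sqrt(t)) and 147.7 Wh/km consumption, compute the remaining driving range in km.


Step 1: capacity retention = 100 - 2.227 * sqrt(1.88) = 100 - 2.227 * 1.3711 = 96.947%
Step 2: C_now = 66.67 * 96.947/100 = 64.635 Ah
Step 3: E_pack = V * C_now = 300.4 * 64.635 = 19416 Wh
Step 4: range = E_pack / consumption = 19416 / 147.7 = 131.5 km

131.5 km


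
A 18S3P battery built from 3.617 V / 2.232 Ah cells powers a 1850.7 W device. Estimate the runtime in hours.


Step 1: E_pack = Ns * V_cell * Np * C_cell = 18 * 3.617 * 3 * 2.232 = 435.95 Wh
Step 2: t = E_pack / P = 435.95 / 1850.7 = 0.2356 hr

0.2356 hr


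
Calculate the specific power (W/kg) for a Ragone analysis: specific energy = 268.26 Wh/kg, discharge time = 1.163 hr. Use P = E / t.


Specific power = 268.26 Wh/kg / 1.163 hr = 230.7 W/kg

230.7 W/kg


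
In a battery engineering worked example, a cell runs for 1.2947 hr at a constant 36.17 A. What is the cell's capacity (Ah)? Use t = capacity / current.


C = I * t = 36.17 * 1.2947 = 46.83 Ah

46.83 Ah


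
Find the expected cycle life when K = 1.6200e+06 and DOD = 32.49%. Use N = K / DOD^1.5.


DOD^1.5 = 185.19
N = K / DOD^1.5 = 1.6200e+06 / 185.19 = 8748

8748 cycles


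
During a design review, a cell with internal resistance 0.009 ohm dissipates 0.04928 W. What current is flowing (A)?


I = sqrt(Q / R) = sqrt(0.04928 / 0.009) = sqrt(5.4756) = 2.340 A

2.340 A


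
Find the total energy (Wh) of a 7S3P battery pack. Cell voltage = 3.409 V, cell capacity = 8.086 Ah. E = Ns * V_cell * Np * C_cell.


V_pack = 7 * 3.409 = 23.863 V
C_pack = 3 * 8.086 = 24.258 Ah
E = V_pack * C_pack = 23.863 * 24.258 = 578.9 Wh

578.9 Wh


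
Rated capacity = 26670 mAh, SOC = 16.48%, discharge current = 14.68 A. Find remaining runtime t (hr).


Convert: C_total = 26670 mAh = 26.67 Ah
Step 1: remaining = SOC/100 * C_total = 16.48/100 * 26.67 = 4.3952 Ah
Step 2: t = remaining / I = 4.3952 / 14.68 = 0.2994 hr

0.2994 hr


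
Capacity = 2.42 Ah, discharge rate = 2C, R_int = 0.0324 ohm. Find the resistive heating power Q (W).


Step 1: I = C_rate * capacity = 2 * 2.42 = 4.84 A
Step 2: Q = I^2 * R = 4.84^2 * 0.0324 = 23.426 * 0.0324 = 0.7590 W

0.7590 W


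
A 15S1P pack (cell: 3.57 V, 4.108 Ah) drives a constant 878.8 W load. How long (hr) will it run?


Step 1: E_pack = Ns * V_cell * Np * C_cell = 15 * 3.57 * 1 * 4.108 = 219.98 Wh
Step 2: t = E_pack / P = 219.98 / 878.8 = 0.2503 hr

0.2503 hr


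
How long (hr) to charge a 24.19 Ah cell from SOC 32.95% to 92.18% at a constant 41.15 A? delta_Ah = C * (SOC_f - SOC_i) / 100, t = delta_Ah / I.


delta_Ah = 24.19 * (92.18 - 32.95) / 100 = 14.328 Ah
t = delta_Ah / I = 14.328 / 41.15 = 0.3482 hr

0.3482 hr


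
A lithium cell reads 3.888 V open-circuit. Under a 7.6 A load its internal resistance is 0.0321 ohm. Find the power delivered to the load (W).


Step 1: V_terminal = OCV - I*R = 3.888 - 7.6 * 0.0321 = 3.644 V
Step 2: P_out = V_terminal * I = 3.644 * 7.6 = 27.69 W

27.69 W


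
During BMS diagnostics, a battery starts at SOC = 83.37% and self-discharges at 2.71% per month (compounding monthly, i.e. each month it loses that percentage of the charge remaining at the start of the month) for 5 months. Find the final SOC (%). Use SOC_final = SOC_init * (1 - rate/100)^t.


decay = (1 - 2.71/100)^5 = 0.87165
SOC_final = 83.37 * 0.87165 = 72.67%

72.67%


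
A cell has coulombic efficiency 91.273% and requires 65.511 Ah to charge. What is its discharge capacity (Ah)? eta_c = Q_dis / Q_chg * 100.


Q_dis = eta/100 * Q_chg = 91.273/100 * 65.511 = 59.79 Ah

59.79 Ah


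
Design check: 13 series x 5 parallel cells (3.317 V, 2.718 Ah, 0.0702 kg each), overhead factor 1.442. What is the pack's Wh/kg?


Step 1: V_pack = 13 * 3.317 = 43.121 V
Step 2: C_pack = 5 * 2.718 = 13.59 Ah
Step 3: E_pack = V_pack * C_pack = 43.121 * 13.59 = 586.01 Wh
Step 4: m_pack = 13 * 5 * 0.0702 * 1.442 = 6.5798 kg
Step 5: ED = E_pack / m_pack = 586.01 / 6.5798 = 89.06 Wh/kg

89.06 Wh/kg


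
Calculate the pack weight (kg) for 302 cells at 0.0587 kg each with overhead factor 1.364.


m_pack = n * m_cell * overhead = 302 * 0.0587 * 1.364 = 24.18 kg

24.18 kg


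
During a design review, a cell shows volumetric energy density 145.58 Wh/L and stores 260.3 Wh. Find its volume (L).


V = E / ED = 260.3 / 145.58 = 1.788 L

1.788 L


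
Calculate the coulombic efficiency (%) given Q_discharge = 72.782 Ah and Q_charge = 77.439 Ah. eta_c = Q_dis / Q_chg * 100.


Coulombic efficiency = 72.782/77.439 * 100% = 93.99%

93.99%


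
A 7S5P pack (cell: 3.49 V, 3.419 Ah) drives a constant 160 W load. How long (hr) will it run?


Step 1: E_pack = Ns * V_cell * Np * C_cell = 7 * 3.49 * 5 * 3.419 = 417.63 Wh
Step 2: t = E_pack / P = 417.63 / 160 = 2.610 hr

2.610 hr


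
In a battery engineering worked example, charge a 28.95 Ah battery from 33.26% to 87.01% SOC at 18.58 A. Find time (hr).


delta_Ah = 28.95 * (87.01 - 33.26) / 100 = 15.561 Ah
t = delta_Ah / I = 15.561 / 18.58 = 0.8375 hr

0.8375 hr


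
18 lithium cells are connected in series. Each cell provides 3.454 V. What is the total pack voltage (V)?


V_pack = n * V_cell = 18 * 3.454 = 62.172 V

62.172 V


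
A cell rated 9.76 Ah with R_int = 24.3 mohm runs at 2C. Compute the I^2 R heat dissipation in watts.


Convert: R = 24.3 mohm = 0.0243 ohm
Step 1: I = C_rate * capacity = 2 * 9.76 = 19.52 A
Step 2: Q = I^2 * R = 19.52^2 * 0.0243 = 381.03 * 0.0243 = 9.259 W

9.259 W


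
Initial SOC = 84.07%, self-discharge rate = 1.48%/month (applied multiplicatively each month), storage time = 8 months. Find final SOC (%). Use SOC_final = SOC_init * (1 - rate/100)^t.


decay = (1 - 1.48/100)^8 = 0.88755
SOC_final = 84.07 * 0.88755 = 74.62%

74.62%


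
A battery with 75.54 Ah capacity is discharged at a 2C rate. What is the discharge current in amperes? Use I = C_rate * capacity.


At 2C: I = 2 * 75.54 Ah = 151.08 A

151.08 A


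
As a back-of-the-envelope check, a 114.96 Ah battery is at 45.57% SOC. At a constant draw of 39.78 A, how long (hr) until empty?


Step 1: remaining = SOC/100 * C_total = 45.57/100 * 114.96 = 52.387 Ah
Step 2: t = remaining / I = 52.387 / 39.78 = 1.317 hr

1.317 hr


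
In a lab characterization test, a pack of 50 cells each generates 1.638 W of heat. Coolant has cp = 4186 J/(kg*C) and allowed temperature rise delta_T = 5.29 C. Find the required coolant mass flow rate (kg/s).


Step 1: Total heat Q = 50 * 1.638 W = 81.9 W
Step 2: denom = cp * dT = 4186 * 5.29 = 22144
Step 3: m_dot = 81.9 / 22144 = 0.003699 kg/s

0.003699 kg/s


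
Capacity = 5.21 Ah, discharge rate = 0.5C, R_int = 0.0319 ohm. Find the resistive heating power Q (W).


Step 1: I = C_rate * capacity = 0.5 * 5.21 = 2.605 A
Step 2: Q = I^2 * R = 2.605^2 * 0.0319 = 6.786 * 0.0319 = 0.2165 W

0.2165 W


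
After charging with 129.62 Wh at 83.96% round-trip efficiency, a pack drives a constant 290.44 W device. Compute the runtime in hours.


Step 1: E_discharge = eta/100 * E_charge = 83.96/100 * 129.62 = 108.83 Wh
Step 2: t = E_discharge / P = 108.83 / 290.44 = 0.3747 hr

0.3747 hr


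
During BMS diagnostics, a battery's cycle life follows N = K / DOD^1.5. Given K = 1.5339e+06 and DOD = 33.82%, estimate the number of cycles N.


DOD^1.5 = 196.68
N = K / DOD^1.5 = 1.5339e+06 / 196.68 = 7799

7799 cycles


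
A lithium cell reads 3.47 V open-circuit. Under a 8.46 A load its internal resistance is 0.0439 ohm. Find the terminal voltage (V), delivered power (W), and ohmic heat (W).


Step 1: V_terminal = OCV - I*R = 3.47 - 8.46 * 0.0439 = 3.0986 V
Step 2: P_out = V_terminal * I = 3.0986 * 8.46 = 26.21 W
Step 3: Q = I^2 * R = 8.46^2 * 0.0439 = 3.142 W

V=3.0986 V, P=26.21 W, Q=3.142 W


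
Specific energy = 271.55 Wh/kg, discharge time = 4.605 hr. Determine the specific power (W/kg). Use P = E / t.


Specific power = 271.55 Wh/kg / 4.605 hr = 58.97 W/kg

58.97 W/kg


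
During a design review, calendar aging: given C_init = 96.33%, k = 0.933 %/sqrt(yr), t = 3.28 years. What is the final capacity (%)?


Step 1: sqrt(3.28 yr) = 1.8111
Step 2: drop = 0.933 * 1.8111 = 1.6898
Step 3: C_final = 96.33 - 1.6898 = 94.64%

94.64%


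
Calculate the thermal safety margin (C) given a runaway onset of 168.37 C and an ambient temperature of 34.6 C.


margin = T_onset - T_ambient = 168.37 - 34.6 = 133.77 C

133.77 C


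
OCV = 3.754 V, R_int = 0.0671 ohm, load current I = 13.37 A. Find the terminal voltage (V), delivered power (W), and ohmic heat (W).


Step 1: V_terminal = OCV - I*R = 3.754 - 13.37 * 0.0671 = 2.8569 V
Step 2: P_out = V_terminal * I = 2.8569 * 13.37 = 38.20 W
Step 3: Q = I^2 * R = 13.37^2 * 0.0671 = 11.99 W

V=2.8569 V, P=38.20 W, Q=11.99 W


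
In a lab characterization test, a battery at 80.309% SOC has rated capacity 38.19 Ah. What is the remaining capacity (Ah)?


remaining = SOC / 100 * total = 80.309 / 100 * 38.19 = 30.67 Ah

30.67 Ah


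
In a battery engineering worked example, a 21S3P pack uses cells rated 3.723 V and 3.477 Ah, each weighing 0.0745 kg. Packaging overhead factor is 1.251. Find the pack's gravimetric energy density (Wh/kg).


Step 1: V_pack = 21 * 3.723 = 78.183 V
Step 2: C_pack = 3 * 3.477 = 10.431 Ah
Step 3: E_pack = V_pack * C_pack = 78.183 * 10.431 = 815.53 Wh
Step 4: m_pack = 21 * 3 * 0.0745 * 1.251 = 5.8716 kg
Step 5: ED = E_pack / m_pack = 815.53 / 5.8716 = 138.9 Wh/kg

138.9 Wh/kg


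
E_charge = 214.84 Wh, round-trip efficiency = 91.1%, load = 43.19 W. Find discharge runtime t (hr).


Step 1: E_discharge = eta/100 * E_charge = 91.1/100 * 214.84 = 195.72 Wh
Step 2: t = E_discharge / P = 195.72 / 43.19 = 4.532 hr

4.532 hr


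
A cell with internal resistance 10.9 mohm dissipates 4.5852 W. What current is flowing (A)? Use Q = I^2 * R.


Convert: R = 10.9 mohm = 0.0109 ohm
I = sqrt(Q / R) = sqrt(4.5852 / 0.0109) = sqrt(420.66) = 20.51 A

20.51 A


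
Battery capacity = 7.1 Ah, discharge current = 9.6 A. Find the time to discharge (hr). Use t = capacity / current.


t = capacity / current = 7.1 / 9.6 = 0.7396 hr

0.7396 hr


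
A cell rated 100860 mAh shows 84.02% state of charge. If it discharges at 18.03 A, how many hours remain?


Convert: C_total = 100860 mAh = 100.86 Ah
Step 1: remaining = SOC/100 * C_total = 84.02/100 * 100.86 = 84.743 Ah
Step 2: t = remaining / I = 84.743 / 18.03 = 4.700 hr

4.700 hr


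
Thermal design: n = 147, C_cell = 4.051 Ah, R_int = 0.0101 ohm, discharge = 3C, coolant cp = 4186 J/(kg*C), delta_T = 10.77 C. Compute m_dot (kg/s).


Step 1: I = 3 * 4.051 = 12.153 A
Step 2: Q_cell = I^2 * R = 12.153^2 * 0.0101 = 1.4917 W
Step 3: Q_total = 147 * 1.4917 = 219.28 W
Step 4: m_dot = Q_total / (cp * dT) = 219.28 / (4186 * 10.77) = 0.004864 kg/s

0.004864 kg/s


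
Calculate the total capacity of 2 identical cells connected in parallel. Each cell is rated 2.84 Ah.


C_total = 2 * 2.84 = 5.68 Ah

5.68 Ah


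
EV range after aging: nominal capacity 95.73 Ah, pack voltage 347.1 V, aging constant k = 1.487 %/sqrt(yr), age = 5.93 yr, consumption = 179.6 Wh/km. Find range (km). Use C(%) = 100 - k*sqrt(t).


Step 1: capacity retention = 100 - 1.487 * sqrt(5.93) = 100 - 1.487 * 2.4352 = 96.379%
Step 2: C_now = 95.73 * 96.379/100 = 92.264 Ah
Step 3: E_pack = V * C_now = 347.1 * 92.264 = 32025 Wh
Step 4: range = E_pack / consumption = 32025 / 179.6 = 178.3 km

178.3 km


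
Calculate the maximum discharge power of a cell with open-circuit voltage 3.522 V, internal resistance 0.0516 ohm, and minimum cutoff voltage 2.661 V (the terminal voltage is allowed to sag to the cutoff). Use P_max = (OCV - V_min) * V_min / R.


P_max = (OCV - V_min) * V_min / R = (3.522 - 2.661) * 2.661 / 0.0516 = 0.861 * 2.661 / 0.0516 = 44.40 W

44.40 W


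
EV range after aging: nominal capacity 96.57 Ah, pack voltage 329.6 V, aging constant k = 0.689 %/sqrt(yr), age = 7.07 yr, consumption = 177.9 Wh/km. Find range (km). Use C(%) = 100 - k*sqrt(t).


Step 1: capacity retention = 100 - 0.689 * sqrt(7.07) = 100 - 0.689 * 2.6589 = 98.168%
Step 2: C_now = 96.57 * 98.168/100 = 94.801 Ah
Step 3: E_pack = V * C_now = 329.6 * 94.801 = 31246 Wh
Step 4: range = E_pack / consumption = 31246 / 177.9 = 175.6 km

175.6 km


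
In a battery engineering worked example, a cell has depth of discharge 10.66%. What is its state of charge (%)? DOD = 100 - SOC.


SOC = 100 - DOD = 100 - 10.66 = 89.34%

89.34%


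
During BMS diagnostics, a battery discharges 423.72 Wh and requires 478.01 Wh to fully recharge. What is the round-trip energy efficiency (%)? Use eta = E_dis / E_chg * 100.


eta_e = E_dis / E_chg * 100 = 423.72 / 478.01 * 100 = 88.64%

88.64%


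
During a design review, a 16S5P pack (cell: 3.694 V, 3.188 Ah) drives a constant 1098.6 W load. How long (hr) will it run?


Step 1: E_pack = Ns * V_cell * Np * C_cell = 16 * 3.694 * 5 * 3.188 = 942.12 Wh
Step 2: t = E_pack / P = 942.12 / 1098.6 = 0.8576 hr

0.8576 hr


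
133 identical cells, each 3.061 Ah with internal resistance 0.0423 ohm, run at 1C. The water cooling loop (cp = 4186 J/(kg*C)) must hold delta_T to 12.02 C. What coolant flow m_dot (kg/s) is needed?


Step 1: I = 1 * 3.061 = 3.061 A
Step 2: Q_cell = I^2 * R = 3.061^2 * 0.0423 = 0.39634 W
Step 3: Q_total = 133 * 0.39634 = 52.713 W
Step 4: m_dot = Q_total / (cp * dT) = 52.713 / (4186 * 12.02) = 0.001048 kg/s

0.001048 kg/s


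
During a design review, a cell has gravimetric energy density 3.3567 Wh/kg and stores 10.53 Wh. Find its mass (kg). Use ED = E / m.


m = E / ED = 10.53 / 3.3567 = 3.137 kg

3.137 kg


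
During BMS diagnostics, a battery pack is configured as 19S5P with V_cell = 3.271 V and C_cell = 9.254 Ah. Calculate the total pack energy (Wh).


E = Ns * Vcell * Np * Ccell = 19 * 3.271 * 5 * 9.254 = 2876 Wh

2876 Wh


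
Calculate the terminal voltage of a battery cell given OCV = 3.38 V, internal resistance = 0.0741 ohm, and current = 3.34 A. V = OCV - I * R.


IR drop = 3.34 * 0.0741 = 0.24749 V
V = 3.38 - 0.24749 = 3.133 V

3.133 V


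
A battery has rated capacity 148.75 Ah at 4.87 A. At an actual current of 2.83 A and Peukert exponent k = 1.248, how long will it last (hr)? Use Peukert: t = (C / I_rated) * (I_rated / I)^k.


t_rated = C / I_rated = 148.75 / 4.87 = 30.544 hr
(I_rated/I)^k = (1.7208)^1.248 = 1.9688
t = t_rated * (I_rated/I)^k = 30.544 * 1.9688 = 60.14 hr

60.14 hr


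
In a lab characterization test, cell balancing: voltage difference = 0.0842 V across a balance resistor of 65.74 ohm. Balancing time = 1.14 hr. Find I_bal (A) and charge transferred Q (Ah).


First, Ohm's law: I_bal = 0.0842 V / 65.74 ohm = 0.0012808 A
Then Q = I * t = 0.0012808 A * 1.14 hr = 0.001460 Ah

I=0.0012808 A, Q=0.001460 Ah


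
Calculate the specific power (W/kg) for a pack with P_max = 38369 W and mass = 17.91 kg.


SP = P / m = 38369 / 17.91 = 2142 W/kg

2142 W/kg


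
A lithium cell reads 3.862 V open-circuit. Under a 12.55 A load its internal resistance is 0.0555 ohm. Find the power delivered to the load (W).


Step 1: V_terminal = OCV - I*R = 3.862 - 12.55 * 0.0555 = 3.1655 V
Step 2: P_out = V_terminal * I = 3.1655 * 12.55 = 39.73 W

39.73 W


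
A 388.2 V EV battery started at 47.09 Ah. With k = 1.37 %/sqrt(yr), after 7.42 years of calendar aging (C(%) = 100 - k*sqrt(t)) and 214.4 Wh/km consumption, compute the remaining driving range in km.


Step 1: capacity retention = 100 - 1.37 * sqrt(7.42) = 100 - 1.37 * 2.724 = 96.268%
Step 2: C_now = 47.09 * 96.268/100 = 45.333 Ah
Step 3: E_pack = V * C_now = 388.2 * 45.333 = 17598 Wh
Step 4: range = E_pack / consumption = 17598 / 214.4 = 82.08 km

82.08 km


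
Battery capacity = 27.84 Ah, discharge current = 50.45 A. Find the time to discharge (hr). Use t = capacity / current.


t = capacity / current = 27.84 / 50.45 = 0.5518 hr

0.5518 hr


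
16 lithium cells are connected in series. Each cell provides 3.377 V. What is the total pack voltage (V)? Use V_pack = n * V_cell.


Series voltages add: 16 * 3.377 V = 54.032 V

54.032 V


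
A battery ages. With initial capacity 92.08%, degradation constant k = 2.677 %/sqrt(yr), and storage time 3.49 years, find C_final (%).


sqrt(t) = sqrt(3.49) = 1.8682
C_final = 92.08 - 2.677 * 1.8682 = 87.08%

87.08%


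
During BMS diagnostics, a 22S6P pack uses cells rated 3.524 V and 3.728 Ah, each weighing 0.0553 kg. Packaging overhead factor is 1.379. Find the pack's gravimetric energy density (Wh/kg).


Step 1: V_pack = 22 * 3.524 = 77.528 V
Step 2: C_pack = 6 * 3.728 = 22.368 Ah
Step 3: E_pack = V_pack * C_pack = 77.528 * 22.368 = 1734.1 Wh
Step 4: m_pack = 22 * 6 * 0.0553 * 1.379 = 10.066 kg
Step 5: ED = E_pack / m_pack = 1734.1 / 10.066 = 172.3 Wh/kg

172.3 Wh/kg


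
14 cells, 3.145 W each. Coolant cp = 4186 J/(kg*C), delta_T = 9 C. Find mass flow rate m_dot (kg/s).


Q_total = 14 * 3.145 = 44.03 W
m_dot = Q_total / (cp * dT) = 44.03 / (4186 * 9) = 0.001169 kg/s

0.001169 kg/s


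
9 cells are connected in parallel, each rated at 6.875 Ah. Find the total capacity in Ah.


C_total = 9 * 6.875 = 61.875 Ah

61.875 Ah


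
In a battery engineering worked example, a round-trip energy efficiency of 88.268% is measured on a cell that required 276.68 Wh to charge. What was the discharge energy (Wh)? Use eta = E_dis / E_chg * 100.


E_dis = eta/100 * E_chg = 88.268/100 * 276.68 = 244.2 Wh

244.2 Wh


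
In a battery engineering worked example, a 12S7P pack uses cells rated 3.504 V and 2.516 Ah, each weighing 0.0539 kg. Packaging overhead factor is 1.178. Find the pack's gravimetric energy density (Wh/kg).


Step 1: V_pack = 12 * 3.504 = 42.048 V
Step 2: C_pack = 7 * 2.516 = 17.612 Ah
Step 3: E_pack = V_pack * C_pack = 42.048 * 17.612 = 740.55 Wh
Step 4: m_pack = 12 * 7 * 0.0539 * 1.178 = 5.3335 kg
Step 5: ED = E_pack / m_pack = 740.55 / 5.3335 = 138.8 Wh/kg

138.8 Wh/kg


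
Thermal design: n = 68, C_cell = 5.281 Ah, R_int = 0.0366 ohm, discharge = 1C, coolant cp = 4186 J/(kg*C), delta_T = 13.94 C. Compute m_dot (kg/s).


Step 1: I = 1 * 5.281 = 5.281 A
Step 2: Q_cell = I^2 * R = 5.281^2 * 0.0366 = 1.0207 W
Step 3: Q_total = 68 * 1.0207 = 69.408 W
Step 4: m_dot = Q_total / (cp * dT) = 69.408 / (4186 * 13.94) = 0.001189 kg/s

0.001189 kg/s


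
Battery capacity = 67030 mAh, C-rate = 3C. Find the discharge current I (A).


Convert: capacity = 67030 mAh = 67.03 Ah
I = C_rate * capacity = 3 * 67.03 = 201.09 A

201.09 A


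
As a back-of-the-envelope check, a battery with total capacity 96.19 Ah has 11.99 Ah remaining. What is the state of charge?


SOC = (remaining / total) * 100 = (11.99 / 96.19) * 100 = 12.46%

12.46%


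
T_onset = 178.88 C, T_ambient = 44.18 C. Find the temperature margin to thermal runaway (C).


margin = T_onset - T_ambient = 178.88 - 44.18 = 134.7 C

134.7 C


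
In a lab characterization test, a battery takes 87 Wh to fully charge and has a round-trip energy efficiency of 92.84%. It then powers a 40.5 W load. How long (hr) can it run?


Step 1: E_discharge = eta/100 * E_charge = 92.84/100 * 87 = 80.771 Wh
Step 2: t = E_discharge / P = 80.771 / 40.5 = 1.994 hr

1.994 hr


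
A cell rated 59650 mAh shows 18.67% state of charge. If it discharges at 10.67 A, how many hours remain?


Convert: C_total = 59650 mAh = 59.65 Ah
Step 1: remaining = SOC/100 * C_total = 18.67/100 * 59.65 = 11.137 Ah
Step 2: t = remaining / I = 11.137 / 10.67 = 1.044 hr

1.044 hr


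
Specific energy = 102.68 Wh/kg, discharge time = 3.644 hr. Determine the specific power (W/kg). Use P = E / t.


P_specific = E / t = 102.68 / 3.644 = 28.18 W/kg

28.18 W/kg


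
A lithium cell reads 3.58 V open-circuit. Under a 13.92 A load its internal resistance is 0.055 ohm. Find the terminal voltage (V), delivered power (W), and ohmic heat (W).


Step 1: V_terminal = OCV - I*R = 3.58 - 13.92 * 0.055 = 2.8144 V
Step 2: P_out = V_terminal * I = 2.8144 * 13.92 = 39.18 W
Step 3: Q = I^2 * R = 13.92^2 * 0.055 = 10.66 W

V=2.8144 V, P=39.18 W, Q=10.66 W


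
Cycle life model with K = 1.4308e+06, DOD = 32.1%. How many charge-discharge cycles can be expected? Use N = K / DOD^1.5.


DOD^1.5 = 181.87
N = K / DOD^1.5 = 1.4308e+06 / 181.87 = 7867

7867 cycles


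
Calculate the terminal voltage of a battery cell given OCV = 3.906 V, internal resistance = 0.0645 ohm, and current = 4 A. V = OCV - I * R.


IR drop = 4 * 0.0645 = 0.258 V
V = 3.906 - 0.258 = 3.648 V

3.648 V


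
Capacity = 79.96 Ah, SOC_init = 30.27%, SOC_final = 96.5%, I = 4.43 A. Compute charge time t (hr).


Step 1: dSOC = 96.5% - 30.27% = 66.23%
Step 2: delta_Ah = 79.96 * 66.23 / 100 = 52.958 Ah
Step 3: t = 52.958 / 4.43 = 11.95 hr

11.95 hr


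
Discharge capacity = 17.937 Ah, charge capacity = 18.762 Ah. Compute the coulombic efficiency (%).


eta_c = Q_dis / Q_chg * 100 = 17.937 / 18.762 * 100 = 95.60%

95.60%


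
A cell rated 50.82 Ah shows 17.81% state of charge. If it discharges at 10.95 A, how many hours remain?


Step 1: remaining = SOC/100 * C_total = 17.81/100 * 50.82 = 9.051 Ah
Step 2: t = remaining / I = 9.051 / 10.95 = 0.8266 hr

0.8266 hr


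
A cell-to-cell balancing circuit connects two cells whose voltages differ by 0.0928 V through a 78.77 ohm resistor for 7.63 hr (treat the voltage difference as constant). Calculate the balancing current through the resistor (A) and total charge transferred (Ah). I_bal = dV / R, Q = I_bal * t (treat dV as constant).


First, Ohm's law: I_bal = 0.0928 V / 78.77 ohm = 0.0011781 A
Then Q = I * t = 0.0011781 A * 7.63 hr = 0.008989 Ah

I=0.0011781 A, Q=0.008989 Ah


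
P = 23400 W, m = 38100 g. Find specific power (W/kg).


Convert: m = 38100 g = 38.1 kg
Specific power = 23400 W / 38.1 kg = 614.2 W/kg

614.2 W/kg


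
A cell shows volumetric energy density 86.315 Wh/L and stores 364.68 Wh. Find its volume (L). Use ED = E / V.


V = E / ED = 364.68 / 86.315 = 4.225 L

4.225 L


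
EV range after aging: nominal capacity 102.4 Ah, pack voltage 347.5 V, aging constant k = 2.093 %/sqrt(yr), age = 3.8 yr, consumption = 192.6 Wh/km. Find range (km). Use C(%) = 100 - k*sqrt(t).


Step 1: capacity retention = 100 - 2.093 * sqrt(3.8) = 100 - 2.093 * 1.9494 = 95.92%
Step 2: C_now = 102.4 * 95.92/100 = 98.222 Ah
Step 3: E_pack = V * C_now = 347.5 * 98.222 = 34132 Wh
Step 4: range = E_pack / consumption = 34132 / 192.6 = 177.2 km

177.2 km


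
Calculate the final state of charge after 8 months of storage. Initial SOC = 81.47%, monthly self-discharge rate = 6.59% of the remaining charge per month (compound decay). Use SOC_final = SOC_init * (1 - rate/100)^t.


decay = (1 - 6.59/100)^8 = 0.57962
SOC_final = 81.47 * 0.57962 = 47.22%

47.22%


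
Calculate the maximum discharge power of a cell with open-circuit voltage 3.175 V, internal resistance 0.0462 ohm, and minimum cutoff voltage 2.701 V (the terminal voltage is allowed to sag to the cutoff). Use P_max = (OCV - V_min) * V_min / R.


P_max = (OCV - V_min) * V_min / R = (3.175 - 2.701) * 2.701 / 0.0462 = 0.474 * 2.701 / 0.0462 = 27.71 W

27.71 W


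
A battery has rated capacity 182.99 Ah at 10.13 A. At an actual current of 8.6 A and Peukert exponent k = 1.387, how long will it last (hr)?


t_rated = C / I_rated = 182.99 / 10.13 = 18.064 hr
(I_rated/I)^k = (1.1779)^1.387 = 1.255
t = t_rated * (I_rated/I)^k = 18.064 * 1.255 = 22.67 hr

22.67 hr


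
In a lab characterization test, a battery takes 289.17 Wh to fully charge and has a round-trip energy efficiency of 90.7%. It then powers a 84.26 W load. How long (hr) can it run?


Step 1: E_discharge = eta/100 * E_charge = 90.7/100 * 289.17 = 262.28 Wh
Step 2: t = E_discharge / P = 262.28 / 84.26 = 3.113 hr

3.113 hr


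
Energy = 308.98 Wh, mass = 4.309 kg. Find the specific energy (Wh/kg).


ED = E / m = 308.98 / 4.309 = 71.71 Wh/kg

71.71 Wh/kg
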